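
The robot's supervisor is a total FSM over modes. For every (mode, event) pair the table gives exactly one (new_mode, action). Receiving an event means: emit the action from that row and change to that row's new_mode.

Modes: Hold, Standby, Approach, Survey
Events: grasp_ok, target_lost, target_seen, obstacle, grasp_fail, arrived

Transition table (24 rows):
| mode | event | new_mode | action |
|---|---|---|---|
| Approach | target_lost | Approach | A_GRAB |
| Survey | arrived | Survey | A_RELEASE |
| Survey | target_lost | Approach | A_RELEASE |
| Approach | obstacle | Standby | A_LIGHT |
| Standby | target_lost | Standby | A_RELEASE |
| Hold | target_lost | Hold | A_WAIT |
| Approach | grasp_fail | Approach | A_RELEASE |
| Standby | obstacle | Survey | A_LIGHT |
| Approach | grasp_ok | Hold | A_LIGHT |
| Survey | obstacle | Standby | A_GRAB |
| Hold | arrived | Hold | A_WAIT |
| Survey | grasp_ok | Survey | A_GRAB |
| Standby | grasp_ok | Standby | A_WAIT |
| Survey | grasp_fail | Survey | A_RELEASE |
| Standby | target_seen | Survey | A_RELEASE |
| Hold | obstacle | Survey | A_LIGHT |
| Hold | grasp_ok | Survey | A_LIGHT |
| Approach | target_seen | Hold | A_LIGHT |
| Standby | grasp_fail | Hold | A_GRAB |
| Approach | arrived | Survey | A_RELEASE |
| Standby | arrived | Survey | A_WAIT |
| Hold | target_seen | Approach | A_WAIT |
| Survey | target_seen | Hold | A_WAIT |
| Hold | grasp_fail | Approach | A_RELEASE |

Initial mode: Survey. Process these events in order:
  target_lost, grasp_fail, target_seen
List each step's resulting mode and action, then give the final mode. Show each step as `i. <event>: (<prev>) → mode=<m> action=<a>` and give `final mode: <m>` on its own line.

1. target_lost: (Survey) → mode=Approach action=A_RELEASE
2. grasp_fail: (Approach) → mode=Approach action=A_RELEASE
3. target_seen: (Approach) → mode=Hold action=A_LIGHT

final mode: Hold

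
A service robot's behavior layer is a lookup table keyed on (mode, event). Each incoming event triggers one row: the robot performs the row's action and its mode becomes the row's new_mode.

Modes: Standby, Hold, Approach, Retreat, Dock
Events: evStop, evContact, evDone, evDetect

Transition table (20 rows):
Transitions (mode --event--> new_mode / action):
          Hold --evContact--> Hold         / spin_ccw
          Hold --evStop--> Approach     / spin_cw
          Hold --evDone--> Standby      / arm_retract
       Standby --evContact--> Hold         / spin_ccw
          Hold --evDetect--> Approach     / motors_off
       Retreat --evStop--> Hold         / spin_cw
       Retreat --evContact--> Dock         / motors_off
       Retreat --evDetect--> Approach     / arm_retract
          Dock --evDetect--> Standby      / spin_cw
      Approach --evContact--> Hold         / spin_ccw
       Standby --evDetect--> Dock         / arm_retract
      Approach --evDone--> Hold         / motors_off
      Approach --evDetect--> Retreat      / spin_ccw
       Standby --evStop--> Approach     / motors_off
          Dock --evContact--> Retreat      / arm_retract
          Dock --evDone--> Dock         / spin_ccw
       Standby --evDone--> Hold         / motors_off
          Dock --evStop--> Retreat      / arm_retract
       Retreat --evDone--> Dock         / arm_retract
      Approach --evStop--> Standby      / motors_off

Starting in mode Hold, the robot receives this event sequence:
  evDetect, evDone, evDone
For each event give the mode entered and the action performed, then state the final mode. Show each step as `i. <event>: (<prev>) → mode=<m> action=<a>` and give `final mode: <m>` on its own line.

final mode: Standby

1. evDetect: (Hold) → mode=Approach action=motors_off
2. evDone: (Approach) → mode=Hold action=motors_off
3. evDone: (Hold) → mode=Standby action=arm_retract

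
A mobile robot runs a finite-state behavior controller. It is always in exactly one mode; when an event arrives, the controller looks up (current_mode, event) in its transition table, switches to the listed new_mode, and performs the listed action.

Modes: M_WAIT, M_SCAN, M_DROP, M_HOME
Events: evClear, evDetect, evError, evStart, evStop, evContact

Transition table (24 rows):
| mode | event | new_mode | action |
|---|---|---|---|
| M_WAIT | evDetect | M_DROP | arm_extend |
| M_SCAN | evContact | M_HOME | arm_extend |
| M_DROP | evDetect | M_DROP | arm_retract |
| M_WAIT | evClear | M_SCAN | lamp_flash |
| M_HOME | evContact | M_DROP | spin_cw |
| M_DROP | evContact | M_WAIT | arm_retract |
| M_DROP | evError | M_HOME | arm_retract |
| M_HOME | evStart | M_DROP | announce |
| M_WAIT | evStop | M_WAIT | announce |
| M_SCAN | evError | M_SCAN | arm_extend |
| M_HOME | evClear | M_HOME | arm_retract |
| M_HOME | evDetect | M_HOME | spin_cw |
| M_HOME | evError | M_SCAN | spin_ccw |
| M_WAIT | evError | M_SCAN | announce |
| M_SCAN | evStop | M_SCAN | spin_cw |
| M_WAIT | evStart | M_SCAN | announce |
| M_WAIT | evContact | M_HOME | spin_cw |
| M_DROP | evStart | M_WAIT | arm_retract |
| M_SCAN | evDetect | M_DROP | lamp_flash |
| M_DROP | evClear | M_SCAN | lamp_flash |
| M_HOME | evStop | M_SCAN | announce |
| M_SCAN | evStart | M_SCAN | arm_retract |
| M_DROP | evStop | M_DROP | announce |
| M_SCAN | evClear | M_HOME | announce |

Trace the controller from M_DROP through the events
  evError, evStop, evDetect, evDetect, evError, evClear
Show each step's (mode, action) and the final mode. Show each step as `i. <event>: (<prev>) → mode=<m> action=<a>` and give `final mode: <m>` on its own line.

1. evError: (M_DROP) → mode=M_HOME action=arm_retract
2. evStop: (M_HOME) → mode=M_SCAN action=announce
3. evDetect: (M_SCAN) → mode=M_DROP action=lamp_flash
4. evDetect: (M_DROP) → mode=M_DROP action=arm_retract
5. evError: (M_DROP) → mode=M_HOME action=arm_retract
6. evClear: (M_HOME) → mode=M_HOME action=arm_retract

final mode: M_HOME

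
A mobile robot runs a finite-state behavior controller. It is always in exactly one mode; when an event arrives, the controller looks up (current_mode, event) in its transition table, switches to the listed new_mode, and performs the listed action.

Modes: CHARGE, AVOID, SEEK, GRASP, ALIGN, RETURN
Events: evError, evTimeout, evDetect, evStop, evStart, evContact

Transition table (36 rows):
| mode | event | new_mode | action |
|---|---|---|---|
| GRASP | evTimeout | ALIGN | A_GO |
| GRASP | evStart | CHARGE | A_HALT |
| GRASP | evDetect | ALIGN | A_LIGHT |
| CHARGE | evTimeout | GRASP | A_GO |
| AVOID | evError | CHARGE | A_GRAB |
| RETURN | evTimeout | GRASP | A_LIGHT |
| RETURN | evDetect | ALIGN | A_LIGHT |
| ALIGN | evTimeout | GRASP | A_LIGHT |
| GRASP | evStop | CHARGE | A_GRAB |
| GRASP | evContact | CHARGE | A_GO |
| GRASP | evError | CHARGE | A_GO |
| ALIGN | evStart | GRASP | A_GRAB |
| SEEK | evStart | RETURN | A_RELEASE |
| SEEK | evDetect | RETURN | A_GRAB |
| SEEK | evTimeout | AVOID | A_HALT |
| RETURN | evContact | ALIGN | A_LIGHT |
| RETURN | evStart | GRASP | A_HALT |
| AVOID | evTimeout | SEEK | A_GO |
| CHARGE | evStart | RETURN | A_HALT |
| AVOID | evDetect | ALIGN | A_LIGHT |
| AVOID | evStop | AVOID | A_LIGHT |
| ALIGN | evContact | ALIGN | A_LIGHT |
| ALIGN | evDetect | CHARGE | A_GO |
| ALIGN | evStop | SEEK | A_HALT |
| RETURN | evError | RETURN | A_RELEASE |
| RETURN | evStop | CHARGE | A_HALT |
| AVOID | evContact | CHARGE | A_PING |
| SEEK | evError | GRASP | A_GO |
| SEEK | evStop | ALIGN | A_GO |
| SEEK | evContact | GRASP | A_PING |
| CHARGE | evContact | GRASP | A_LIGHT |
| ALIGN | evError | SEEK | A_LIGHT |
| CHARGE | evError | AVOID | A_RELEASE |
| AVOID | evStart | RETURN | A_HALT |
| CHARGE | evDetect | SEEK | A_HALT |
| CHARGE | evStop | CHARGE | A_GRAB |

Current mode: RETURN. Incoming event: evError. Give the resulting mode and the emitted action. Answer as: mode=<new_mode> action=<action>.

mode=RETURN action=A_RELEASE

current mode = RETURN; filter table to that mode:
  (RETURN, evTimeout) → (GRASP, A_LIGHT)
  (RETURN, evDetect) → (ALIGN, A_LIGHT)
  (RETURN, evContact) → (ALIGN, A_LIGHT)
  (RETURN, evStart) → (GRASP, A_HALT)
  (RETURN, evError) → (RETURN, A_RELEASE)  ← event matches
  (RETURN, evStop) → (CHARGE, A_HALT)
event = evError selects (RETURN, A_RELEASE)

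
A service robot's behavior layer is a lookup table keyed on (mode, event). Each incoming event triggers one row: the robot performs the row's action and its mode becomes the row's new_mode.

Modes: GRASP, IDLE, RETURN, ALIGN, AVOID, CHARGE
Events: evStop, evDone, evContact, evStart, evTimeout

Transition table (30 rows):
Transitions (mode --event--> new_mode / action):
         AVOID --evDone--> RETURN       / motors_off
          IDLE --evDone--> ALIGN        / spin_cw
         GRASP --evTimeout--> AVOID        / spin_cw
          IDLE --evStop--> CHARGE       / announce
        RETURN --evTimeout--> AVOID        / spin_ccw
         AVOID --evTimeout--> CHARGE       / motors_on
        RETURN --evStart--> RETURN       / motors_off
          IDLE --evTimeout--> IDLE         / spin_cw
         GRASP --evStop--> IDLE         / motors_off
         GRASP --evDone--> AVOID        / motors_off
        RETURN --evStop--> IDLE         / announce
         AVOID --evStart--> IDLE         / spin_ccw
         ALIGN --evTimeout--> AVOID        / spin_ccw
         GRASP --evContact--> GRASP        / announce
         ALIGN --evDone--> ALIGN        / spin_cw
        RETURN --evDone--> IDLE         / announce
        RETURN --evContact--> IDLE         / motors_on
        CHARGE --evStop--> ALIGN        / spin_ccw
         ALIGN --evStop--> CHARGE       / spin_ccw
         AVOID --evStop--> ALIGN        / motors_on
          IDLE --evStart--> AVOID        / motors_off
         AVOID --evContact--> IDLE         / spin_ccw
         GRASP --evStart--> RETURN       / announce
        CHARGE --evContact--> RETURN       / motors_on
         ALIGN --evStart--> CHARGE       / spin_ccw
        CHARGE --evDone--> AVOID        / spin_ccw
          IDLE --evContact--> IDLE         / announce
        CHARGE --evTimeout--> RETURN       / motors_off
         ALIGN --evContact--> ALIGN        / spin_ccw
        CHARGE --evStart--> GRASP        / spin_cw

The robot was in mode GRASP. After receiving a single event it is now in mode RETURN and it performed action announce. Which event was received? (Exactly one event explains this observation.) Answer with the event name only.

evStart

try evStop: (GRASP, evStop) → (IDLE, motors_off)
try evDone: (GRASP, evDone) → (AVOID, motors_off)
try evContact: (GRASP, evContact) → (GRASP, announce)
try evStart: (GRASP, evStart) → (RETURN, announce)  ← matches
try evTimeout: (GRASP, evTimeout) → (AVOID, spin_cw)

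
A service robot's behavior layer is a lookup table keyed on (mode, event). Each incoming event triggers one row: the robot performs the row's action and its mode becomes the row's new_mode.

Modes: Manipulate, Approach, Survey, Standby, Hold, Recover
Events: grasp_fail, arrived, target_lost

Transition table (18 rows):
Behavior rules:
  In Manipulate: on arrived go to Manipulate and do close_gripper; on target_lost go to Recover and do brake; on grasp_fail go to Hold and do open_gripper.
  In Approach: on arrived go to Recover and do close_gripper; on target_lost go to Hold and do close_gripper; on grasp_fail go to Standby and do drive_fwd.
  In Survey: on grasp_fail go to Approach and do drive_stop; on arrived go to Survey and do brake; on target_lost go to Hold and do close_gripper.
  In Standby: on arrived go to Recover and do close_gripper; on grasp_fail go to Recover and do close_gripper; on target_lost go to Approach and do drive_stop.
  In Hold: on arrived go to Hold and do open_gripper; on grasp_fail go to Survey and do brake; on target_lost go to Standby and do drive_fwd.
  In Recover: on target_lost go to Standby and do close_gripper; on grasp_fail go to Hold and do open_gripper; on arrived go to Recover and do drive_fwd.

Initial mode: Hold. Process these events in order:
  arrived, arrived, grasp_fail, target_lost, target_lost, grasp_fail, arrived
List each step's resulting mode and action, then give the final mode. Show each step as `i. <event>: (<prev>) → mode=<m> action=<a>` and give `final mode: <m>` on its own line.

final mode: Recover

1. arrived: (Hold) → mode=Hold action=open_gripper
2. arrived: (Hold) → mode=Hold action=open_gripper
3. grasp_fail: (Hold) → mode=Survey action=brake
4. target_lost: (Survey) → mode=Hold action=close_gripper
5. target_lost: (Hold) → mode=Standby action=drive_fwd
6. grasp_fail: (Standby) → mode=Recover action=close_gripper
7. arrived: (Recover) → mode=Recover action=drive_fwd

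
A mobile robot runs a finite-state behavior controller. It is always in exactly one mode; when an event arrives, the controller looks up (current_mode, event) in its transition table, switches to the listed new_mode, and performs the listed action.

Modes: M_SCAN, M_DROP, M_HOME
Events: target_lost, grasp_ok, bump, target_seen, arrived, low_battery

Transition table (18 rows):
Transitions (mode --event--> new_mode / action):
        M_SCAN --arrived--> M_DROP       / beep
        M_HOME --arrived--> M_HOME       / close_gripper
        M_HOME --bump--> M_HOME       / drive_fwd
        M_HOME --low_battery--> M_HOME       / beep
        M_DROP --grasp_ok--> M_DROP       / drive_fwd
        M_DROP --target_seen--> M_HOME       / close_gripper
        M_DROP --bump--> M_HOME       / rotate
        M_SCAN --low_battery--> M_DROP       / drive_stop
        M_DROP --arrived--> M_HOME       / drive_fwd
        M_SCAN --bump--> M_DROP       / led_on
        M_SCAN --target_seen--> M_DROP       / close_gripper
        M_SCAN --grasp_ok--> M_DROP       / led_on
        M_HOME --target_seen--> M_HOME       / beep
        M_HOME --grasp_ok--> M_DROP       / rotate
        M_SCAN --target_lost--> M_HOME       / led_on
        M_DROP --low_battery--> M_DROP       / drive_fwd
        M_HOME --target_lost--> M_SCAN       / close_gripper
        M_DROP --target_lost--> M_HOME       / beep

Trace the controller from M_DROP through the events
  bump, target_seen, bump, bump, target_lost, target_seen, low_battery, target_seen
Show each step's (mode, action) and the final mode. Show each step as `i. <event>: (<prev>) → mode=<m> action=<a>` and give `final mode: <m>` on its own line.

final mode: M_HOME

1. bump: (M_DROP) → mode=M_HOME action=rotate
2. target_seen: (M_HOME) → mode=M_HOME action=beep
3. bump: (M_HOME) → mode=M_HOME action=drive_fwd
4. bump: (M_HOME) → mode=M_HOME action=drive_fwd
5. target_lost: (M_HOME) → mode=M_SCAN action=close_gripper
6. target_seen: (M_SCAN) → mode=M_DROP action=close_gripper
7. low_battery: (M_DROP) → mode=M_DROP action=drive_fwd
8. target_seen: (M_DROP) → mode=M_HOME action=close_gripper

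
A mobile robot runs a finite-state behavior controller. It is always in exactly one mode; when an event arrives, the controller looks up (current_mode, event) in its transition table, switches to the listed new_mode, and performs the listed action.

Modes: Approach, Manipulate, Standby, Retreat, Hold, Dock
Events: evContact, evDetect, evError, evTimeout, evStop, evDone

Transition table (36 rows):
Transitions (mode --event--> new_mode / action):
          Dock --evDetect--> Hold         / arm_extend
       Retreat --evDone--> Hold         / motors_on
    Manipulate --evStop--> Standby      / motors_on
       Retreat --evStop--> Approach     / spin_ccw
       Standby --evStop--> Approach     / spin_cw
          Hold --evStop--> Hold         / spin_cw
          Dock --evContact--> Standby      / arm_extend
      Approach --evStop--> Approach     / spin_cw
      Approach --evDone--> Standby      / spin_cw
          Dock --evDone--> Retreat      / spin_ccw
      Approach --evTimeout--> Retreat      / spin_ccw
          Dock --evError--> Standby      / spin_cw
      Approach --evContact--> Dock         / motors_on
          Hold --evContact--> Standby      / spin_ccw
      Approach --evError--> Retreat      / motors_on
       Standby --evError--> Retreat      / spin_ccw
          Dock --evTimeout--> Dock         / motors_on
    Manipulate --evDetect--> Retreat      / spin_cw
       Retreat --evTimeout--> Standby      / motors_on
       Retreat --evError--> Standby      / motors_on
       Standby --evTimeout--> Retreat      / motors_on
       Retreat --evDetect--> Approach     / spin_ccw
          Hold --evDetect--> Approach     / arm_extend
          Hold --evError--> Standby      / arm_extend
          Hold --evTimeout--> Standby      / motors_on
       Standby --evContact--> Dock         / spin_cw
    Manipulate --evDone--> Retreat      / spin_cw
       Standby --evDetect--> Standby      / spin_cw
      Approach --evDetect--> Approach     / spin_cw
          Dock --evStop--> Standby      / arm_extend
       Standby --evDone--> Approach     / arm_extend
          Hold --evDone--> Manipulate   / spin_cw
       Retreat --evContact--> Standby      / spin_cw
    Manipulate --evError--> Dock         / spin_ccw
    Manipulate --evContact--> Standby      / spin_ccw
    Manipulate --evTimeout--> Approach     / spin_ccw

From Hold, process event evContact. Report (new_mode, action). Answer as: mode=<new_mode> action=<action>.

mode=Standby action=spin_ccw

current mode = Hold; filter table to that mode:
  (Hold, evStop) → (Hold, spin_cw)
  (Hold, evContact) → (Standby, spin_ccw)  ← event matches
  (Hold, evDetect) → (Approach, arm_extend)
  (Hold, evError) → (Standby, arm_extend)
  (Hold, evTimeout) → (Standby, motors_on)
  (Hold, evDone) → (Manipulate, spin_cw)
event = evContact selects (Standby, spin_ccw)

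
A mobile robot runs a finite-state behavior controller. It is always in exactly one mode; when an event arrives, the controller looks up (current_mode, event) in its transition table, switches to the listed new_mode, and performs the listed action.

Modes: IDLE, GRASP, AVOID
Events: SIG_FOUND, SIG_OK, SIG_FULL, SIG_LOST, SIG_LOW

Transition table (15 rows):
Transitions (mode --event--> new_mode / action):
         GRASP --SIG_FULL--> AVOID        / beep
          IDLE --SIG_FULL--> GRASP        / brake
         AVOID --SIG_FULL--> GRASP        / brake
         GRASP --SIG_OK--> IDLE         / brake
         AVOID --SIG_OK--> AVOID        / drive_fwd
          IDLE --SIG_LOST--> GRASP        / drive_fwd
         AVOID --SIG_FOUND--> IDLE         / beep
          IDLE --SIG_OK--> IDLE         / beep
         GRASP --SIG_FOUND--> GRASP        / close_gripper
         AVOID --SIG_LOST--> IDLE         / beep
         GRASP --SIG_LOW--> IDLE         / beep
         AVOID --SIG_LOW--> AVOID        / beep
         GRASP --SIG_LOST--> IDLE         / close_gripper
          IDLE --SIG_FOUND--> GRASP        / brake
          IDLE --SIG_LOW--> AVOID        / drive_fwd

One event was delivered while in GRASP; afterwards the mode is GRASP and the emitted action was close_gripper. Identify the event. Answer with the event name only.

SIG_FOUND

try SIG_FOUND: (GRASP, SIG_FOUND) → (GRASP, close_gripper)  ← matches
try SIG_OK: (GRASP, SIG_OK) → (IDLE, brake)
try SIG_FULL: (GRASP, SIG_FULL) → (AVOID, beep)
try SIG_LOST: (GRASP, SIG_LOST) → (IDLE, close_gripper)
try SIG_LOW: (GRASP, SIG_LOW) → (IDLE, beep)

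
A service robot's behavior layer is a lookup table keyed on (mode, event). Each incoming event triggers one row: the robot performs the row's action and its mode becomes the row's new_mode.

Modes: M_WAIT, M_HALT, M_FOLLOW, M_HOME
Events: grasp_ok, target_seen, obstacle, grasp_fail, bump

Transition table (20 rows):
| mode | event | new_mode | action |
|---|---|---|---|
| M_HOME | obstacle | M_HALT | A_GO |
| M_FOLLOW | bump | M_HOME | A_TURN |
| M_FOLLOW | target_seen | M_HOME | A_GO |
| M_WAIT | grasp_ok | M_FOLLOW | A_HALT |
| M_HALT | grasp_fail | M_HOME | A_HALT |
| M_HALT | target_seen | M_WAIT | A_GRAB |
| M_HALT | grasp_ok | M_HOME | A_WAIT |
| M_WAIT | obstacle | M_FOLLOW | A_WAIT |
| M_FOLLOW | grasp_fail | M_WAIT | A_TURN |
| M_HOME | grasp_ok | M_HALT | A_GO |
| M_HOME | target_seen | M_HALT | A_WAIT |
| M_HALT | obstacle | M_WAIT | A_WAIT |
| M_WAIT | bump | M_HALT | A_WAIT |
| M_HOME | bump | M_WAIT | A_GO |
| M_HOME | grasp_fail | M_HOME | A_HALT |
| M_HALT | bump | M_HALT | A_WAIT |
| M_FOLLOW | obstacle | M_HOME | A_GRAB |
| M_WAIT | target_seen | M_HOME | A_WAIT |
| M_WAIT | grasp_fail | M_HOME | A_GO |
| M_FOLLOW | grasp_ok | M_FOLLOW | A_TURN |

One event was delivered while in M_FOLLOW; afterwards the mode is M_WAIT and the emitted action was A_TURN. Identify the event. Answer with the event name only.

try grasp_ok: (M_FOLLOW, grasp_ok) → (M_FOLLOW, A_TURN)
try target_seen: (M_FOLLOW, target_seen) → (M_HOME, A_GO)
try obstacle: (M_FOLLOW, obstacle) → (M_HOME, A_GRAB)
try grasp_fail: (M_FOLLOW, grasp_fail) → (M_WAIT, A_TURN)  ← matches
try bump: (M_FOLLOW, bump) → (M_HOME, A_TURN)

grasp_fail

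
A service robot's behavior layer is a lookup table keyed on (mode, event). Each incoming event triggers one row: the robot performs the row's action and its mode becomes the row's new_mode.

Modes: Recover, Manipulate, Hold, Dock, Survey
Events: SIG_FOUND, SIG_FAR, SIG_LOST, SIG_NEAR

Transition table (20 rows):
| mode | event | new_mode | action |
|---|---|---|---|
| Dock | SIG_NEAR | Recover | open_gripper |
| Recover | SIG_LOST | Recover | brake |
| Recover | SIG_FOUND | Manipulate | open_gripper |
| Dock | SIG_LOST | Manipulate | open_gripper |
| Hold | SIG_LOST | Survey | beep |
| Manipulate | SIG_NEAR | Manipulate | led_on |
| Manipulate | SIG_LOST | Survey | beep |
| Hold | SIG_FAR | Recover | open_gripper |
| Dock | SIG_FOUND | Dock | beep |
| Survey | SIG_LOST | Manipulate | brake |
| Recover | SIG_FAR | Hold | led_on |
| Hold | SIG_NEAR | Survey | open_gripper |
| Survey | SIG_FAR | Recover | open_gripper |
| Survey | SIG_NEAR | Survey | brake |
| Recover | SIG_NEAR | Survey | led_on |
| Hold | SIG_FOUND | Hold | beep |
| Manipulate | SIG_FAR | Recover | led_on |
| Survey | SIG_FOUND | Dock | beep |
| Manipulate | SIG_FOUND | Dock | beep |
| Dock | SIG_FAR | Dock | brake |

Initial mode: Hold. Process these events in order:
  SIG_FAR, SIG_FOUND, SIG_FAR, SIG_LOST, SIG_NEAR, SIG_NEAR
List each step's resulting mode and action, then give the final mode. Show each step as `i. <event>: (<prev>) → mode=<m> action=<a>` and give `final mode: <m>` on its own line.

final mode: Survey

1. SIG_FAR: (Hold) → mode=Recover action=open_gripper
2. SIG_FOUND: (Recover) → mode=Manipulate action=open_gripper
3. SIG_FAR: (Manipulate) → mode=Recover action=led_on
4. SIG_LOST: (Recover) → mode=Recover action=brake
5. SIG_NEAR: (Recover) → mode=Survey action=led_on
6. SIG_NEAR: (Survey) → mode=Survey action=brake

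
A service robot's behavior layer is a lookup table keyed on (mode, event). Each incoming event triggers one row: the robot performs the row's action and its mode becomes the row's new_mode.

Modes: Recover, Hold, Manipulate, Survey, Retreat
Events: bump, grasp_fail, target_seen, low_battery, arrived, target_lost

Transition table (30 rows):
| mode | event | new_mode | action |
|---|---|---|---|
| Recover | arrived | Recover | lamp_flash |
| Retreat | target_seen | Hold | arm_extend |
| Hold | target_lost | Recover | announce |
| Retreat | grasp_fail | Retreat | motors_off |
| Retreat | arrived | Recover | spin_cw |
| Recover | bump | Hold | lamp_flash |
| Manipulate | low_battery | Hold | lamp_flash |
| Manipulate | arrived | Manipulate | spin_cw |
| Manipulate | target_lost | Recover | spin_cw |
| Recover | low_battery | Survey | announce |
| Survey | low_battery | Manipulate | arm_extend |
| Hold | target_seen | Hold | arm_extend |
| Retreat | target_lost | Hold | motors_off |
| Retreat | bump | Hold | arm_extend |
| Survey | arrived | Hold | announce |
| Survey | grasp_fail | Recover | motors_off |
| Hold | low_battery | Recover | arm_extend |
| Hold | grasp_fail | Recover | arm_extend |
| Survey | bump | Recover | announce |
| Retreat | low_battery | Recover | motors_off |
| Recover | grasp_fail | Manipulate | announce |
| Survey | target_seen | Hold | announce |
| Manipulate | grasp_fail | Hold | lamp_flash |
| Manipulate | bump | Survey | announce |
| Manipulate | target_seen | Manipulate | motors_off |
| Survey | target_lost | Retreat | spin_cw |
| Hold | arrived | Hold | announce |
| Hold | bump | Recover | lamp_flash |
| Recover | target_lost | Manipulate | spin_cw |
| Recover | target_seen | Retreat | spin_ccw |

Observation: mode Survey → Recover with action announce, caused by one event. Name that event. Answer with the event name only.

try bump: (Survey, bump) → (Recover, announce)  ← matches
try grasp_fail: (Survey, grasp_fail) → (Recover, motors_off)
try target_seen: (Survey, target_seen) → (Hold, announce)
try low_battery: (Survey, low_battery) → (Manipulate, arm_extend)
try arrived: (Survey, arrived) → (Hold, announce)
try target_lost: (Survey, target_lost) → (Retreat, spin_cw)

bump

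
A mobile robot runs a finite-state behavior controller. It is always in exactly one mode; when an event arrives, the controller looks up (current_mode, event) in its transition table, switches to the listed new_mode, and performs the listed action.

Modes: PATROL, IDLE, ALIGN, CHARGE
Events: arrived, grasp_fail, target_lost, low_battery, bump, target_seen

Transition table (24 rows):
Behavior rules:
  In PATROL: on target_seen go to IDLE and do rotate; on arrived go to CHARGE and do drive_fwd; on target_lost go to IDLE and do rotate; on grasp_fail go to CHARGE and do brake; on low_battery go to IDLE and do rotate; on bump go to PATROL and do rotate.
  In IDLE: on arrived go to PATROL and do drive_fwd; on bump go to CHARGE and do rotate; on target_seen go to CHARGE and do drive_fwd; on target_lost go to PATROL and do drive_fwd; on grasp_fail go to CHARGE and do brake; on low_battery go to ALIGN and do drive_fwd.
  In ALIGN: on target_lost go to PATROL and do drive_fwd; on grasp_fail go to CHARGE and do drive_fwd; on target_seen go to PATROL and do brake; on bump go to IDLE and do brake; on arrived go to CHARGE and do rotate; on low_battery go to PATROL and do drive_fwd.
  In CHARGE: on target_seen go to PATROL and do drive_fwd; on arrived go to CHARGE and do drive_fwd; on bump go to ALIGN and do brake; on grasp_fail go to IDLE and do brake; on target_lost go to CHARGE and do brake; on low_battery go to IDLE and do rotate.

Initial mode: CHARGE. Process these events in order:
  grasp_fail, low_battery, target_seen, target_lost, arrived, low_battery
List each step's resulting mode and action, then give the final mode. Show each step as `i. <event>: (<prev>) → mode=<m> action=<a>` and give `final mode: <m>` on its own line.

final mode: IDLE

1. grasp_fail: (CHARGE) → mode=IDLE action=brake
2. low_battery: (IDLE) → mode=ALIGN action=drive_fwd
3. target_seen: (ALIGN) → mode=PATROL action=brake
4. target_lost: (PATROL) → mode=IDLE action=rotate
5. arrived: (IDLE) → mode=PATROL action=drive_fwd
6. low_battery: (PATROL) → mode=IDLE action=rotate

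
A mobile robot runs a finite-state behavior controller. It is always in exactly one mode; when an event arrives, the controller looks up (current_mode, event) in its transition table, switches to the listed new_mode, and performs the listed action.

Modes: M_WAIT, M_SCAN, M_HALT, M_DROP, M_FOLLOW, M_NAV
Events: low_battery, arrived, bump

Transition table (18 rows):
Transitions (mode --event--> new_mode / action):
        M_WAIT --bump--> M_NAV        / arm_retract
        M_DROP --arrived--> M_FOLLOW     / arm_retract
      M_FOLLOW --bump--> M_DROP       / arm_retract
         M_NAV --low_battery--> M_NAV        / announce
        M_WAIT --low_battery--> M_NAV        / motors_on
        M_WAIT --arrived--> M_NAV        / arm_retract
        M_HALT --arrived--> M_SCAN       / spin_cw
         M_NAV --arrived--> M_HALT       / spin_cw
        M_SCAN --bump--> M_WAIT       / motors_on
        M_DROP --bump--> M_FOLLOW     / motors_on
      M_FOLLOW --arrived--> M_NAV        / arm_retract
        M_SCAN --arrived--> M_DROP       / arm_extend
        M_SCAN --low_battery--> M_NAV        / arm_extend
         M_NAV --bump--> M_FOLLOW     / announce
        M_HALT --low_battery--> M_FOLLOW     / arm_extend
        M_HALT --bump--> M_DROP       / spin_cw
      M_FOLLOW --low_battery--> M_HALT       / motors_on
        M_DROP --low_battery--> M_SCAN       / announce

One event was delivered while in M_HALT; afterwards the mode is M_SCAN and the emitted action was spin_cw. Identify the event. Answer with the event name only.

try low_battery: (M_HALT, low_battery) → (M_FOLLOW, arm_extend)
try arrived: (M_HALT, arrived) → (M_SCAN, spin_cw)  ← matches
try bump: (M_HALT, bump) → (M_DROP, spin_cw)

arrived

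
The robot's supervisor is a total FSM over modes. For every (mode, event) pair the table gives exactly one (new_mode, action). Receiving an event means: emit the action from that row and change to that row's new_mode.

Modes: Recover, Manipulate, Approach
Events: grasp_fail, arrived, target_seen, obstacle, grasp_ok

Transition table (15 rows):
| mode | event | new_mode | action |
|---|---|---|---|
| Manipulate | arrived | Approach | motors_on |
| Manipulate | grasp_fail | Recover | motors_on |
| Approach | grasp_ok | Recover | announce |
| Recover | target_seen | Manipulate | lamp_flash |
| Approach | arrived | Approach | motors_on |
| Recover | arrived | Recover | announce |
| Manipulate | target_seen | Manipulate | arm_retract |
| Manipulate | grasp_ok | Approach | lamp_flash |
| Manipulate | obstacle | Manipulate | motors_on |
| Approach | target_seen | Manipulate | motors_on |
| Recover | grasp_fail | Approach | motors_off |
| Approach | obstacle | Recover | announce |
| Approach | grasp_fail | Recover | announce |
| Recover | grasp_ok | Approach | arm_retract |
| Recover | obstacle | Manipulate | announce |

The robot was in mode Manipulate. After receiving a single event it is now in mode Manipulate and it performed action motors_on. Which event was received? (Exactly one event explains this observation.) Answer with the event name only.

obstacle

try grasp_fail: (Manipulate, grasp_fail) → (Recover, motors_on)
try arrived: (Manipulate, arrived) → (Approach, motors_on)
try target_seen: (Manipulate, target_seen) → (Manipulate, arm_retract)
try obstacle: (Manipulate, obstacle) → (Manipulate, motors_on)  ← matches
try grasp_ok: (Manipulate, grasp_ok) → (Approach, lamp_flash)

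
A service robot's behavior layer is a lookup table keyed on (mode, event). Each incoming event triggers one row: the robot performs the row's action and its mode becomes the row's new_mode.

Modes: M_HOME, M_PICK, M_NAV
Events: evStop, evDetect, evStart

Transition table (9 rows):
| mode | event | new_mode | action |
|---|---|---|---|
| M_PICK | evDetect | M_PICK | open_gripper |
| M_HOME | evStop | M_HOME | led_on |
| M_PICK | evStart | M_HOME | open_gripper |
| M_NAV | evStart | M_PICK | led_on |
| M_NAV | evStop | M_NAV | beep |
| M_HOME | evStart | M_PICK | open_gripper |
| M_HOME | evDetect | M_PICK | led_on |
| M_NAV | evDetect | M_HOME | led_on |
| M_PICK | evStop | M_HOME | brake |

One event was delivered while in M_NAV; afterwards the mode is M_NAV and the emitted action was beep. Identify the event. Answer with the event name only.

evStop

try evStop: (M_NAV, evStop) → (M_NAV, beep)  ← matches
try evDetect: (M_NAV, evDetect) → (M_HOME, led_on)
try evStart: (M_NAV, evStart) → (M_PICK, led_on)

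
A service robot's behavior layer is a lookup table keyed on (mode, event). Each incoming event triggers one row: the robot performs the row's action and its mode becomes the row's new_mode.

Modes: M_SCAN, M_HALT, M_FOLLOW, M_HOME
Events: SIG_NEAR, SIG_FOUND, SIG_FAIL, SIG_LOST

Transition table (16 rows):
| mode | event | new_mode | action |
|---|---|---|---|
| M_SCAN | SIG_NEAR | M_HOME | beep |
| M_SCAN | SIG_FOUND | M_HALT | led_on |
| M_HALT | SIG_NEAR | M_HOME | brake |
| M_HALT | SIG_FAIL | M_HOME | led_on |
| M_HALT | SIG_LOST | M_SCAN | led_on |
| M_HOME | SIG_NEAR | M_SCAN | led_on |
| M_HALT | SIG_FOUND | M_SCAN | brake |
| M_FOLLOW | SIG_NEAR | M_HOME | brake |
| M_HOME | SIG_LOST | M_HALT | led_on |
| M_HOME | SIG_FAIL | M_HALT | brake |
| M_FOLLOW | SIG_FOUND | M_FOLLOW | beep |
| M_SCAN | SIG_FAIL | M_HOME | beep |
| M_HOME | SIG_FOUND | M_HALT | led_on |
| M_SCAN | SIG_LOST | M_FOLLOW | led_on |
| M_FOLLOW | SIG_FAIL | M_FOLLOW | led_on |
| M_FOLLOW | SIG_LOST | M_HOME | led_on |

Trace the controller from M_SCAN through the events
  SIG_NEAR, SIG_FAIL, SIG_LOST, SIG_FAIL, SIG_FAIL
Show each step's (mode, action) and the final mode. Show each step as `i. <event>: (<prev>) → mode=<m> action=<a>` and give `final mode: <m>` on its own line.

1. SIG_NEAR: (M_SCAN) → mode=M_HOME action=beep
2. SIG_FAIL: (M_HOME) → mode=M_HALT action=brake
3. SIG_LOST: (M_HALT) → mode=M_SCAN action=led_on
4. SIG_FAIL: (M_SCAN) → mode=M_HOME action=beep
5. SIG_FAIL: (M_HOME) → mode=M_HALT action=brake

final mode: M_HALT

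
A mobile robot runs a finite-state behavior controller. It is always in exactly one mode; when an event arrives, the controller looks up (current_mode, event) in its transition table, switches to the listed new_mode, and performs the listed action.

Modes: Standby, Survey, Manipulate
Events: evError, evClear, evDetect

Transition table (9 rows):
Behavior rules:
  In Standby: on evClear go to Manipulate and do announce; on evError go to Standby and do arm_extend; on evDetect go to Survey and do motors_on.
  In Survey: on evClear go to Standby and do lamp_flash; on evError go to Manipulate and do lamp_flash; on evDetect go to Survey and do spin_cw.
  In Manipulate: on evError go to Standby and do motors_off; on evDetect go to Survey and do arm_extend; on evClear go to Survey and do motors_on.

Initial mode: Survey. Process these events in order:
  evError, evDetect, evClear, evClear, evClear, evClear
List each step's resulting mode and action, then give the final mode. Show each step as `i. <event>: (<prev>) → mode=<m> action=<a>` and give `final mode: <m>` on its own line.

final mode: Standby

1. evError: (Survey) → mode=Manipulate action=lamp_flash
2. evDetect: (Manipulate) → mode=Survey action=arm_extend
3. evClear: (Survey) → mode=Standby action=lamp_flash
4. evClear: (Standby) → mode=Manipulate action=announce
5. evClear: (Manipulate) → mode=Survey action=motors_on
6. evClear: (Survey) → mode=Standby action=lamp_flash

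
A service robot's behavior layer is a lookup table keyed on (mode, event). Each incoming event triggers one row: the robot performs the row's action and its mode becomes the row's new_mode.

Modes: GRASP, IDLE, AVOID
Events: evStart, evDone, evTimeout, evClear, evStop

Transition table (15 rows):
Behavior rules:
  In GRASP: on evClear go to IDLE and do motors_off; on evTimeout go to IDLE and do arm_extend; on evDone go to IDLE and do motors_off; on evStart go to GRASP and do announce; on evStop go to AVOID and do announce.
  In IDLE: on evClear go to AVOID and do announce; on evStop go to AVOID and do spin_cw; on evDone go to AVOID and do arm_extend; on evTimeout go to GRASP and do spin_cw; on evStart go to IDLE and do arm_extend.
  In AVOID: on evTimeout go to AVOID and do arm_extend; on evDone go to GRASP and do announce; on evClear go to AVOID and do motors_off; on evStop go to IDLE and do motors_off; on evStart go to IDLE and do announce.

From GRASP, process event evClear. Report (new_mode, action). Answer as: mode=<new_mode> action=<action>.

mode=IDLE action=motors_off

current mode = GRASP; filter table to that mode:
  (GRASP, evClear) → (IDLE, motors_off)  ← event matches
  (GRASP, evTimeout) → (IDLE, arm_extend)
  (GRASP, evDone) → (IDLE, motors_off)
  (GRASP, evStart) → (GRASP, announce)
  (GRASP, evStop) → (AVOID, announce)
event = evClear selects (IDLE, motors_off)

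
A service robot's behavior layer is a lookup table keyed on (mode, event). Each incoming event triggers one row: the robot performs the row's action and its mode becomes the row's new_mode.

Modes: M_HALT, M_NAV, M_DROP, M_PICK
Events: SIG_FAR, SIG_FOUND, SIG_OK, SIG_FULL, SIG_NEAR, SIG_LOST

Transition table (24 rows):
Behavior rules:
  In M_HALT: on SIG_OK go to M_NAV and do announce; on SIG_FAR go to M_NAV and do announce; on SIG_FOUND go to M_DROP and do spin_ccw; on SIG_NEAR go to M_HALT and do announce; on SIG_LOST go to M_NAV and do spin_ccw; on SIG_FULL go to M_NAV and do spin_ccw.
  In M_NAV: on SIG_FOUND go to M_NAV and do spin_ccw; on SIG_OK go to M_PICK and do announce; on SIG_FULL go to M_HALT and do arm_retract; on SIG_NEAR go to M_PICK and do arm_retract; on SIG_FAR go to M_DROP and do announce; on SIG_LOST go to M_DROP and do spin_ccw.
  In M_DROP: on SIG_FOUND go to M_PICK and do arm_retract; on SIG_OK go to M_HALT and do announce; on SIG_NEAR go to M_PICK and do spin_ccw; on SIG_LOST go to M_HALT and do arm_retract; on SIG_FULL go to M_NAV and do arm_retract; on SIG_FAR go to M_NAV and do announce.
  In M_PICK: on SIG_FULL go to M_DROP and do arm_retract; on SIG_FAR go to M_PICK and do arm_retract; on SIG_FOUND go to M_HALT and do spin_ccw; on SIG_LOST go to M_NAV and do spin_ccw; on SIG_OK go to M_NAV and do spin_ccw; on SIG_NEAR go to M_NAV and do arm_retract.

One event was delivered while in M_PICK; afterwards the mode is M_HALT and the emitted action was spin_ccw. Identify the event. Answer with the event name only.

try SIG_FAR: (M_PICK, SIG_FAR) → (M_PICK, arm_retract)
try SIG_FOUND: (M_PICK, SIG_FOUND) → (M_HALT, spin_ccw)  ← matches
try SIG_OK: (M_PICK, SIG_OK) → (M_NAV, spin_ccw)
try SIG_FULL: (M_PICK, SIG_FULL) → (M_DROP, arm_retract)
try SIG_NEAR: (M_PICK, SIG_NEAR) → (M_NAV, arm_retract)
try SIG_LOST: (M_PICK, SIG_LOST) → (M_NAV, spin_ccw)

SIG_FOUND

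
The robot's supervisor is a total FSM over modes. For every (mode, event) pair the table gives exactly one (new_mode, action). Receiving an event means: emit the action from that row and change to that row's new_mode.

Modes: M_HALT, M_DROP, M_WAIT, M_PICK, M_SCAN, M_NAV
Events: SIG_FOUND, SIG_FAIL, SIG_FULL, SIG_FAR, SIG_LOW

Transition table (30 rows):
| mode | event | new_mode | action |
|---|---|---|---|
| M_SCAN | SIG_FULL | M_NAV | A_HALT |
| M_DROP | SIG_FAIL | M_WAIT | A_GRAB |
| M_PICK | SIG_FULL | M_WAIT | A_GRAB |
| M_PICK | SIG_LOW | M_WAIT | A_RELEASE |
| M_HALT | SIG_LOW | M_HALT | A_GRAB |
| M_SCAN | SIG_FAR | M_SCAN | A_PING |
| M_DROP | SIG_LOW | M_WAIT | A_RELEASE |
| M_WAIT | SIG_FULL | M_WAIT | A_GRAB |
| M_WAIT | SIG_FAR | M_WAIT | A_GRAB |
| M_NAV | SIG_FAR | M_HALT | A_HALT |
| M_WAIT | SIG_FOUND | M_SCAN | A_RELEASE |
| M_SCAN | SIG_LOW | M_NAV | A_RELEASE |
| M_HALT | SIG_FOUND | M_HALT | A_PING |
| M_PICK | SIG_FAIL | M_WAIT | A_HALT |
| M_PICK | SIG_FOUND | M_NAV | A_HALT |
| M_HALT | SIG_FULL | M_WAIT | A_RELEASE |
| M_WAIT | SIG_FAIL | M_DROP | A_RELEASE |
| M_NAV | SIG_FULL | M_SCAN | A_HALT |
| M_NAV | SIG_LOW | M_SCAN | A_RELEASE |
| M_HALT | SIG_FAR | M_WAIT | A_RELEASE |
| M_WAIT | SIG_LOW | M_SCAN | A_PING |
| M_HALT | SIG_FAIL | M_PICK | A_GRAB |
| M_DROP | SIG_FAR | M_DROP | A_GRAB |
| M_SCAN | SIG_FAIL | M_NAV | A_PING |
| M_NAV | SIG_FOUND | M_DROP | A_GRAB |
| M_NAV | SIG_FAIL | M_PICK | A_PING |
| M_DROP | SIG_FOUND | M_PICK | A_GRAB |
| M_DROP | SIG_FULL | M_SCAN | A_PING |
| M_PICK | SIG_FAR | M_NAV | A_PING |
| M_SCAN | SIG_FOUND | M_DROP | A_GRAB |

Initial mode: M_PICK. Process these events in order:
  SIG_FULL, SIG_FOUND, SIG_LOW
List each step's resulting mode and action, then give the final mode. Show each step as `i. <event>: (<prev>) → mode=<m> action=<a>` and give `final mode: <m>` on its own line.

final mode: M_NAV

1. SIG_FULL: (M_PICK) → mode=M_WAIT action=A_GRAB
2. SIG_FOUND: (M_WAIT) → mode=M_SCAN action=A_RELEASE
3. SIG_LOW: (M_SCAN) → mode=M_NAV action=A_RELEASE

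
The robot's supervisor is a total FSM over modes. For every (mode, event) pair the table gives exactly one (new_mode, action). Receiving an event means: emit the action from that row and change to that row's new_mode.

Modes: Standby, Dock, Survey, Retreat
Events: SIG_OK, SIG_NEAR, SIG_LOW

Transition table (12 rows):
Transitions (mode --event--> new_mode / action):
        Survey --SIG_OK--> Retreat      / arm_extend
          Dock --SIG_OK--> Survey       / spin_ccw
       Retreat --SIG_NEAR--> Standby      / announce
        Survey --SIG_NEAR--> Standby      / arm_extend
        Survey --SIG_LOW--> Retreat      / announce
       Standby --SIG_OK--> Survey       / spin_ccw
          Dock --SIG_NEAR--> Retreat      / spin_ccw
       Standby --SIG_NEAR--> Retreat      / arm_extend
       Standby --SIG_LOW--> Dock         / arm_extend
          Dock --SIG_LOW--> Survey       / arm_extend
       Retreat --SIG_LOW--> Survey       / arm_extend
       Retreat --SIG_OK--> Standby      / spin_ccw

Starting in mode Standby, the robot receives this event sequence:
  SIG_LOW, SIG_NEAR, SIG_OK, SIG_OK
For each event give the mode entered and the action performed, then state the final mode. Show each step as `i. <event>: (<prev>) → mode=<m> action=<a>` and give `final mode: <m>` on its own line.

final mode: Survey

1. SIG_LOW: (Standby) → mode=Dock action=arm_extend
2. SIG_NEAR: (Dock) → mode=Retreat action=spin_ccw
3. SIG_OK: (Retreat) → mode=Standby action=spin_ccw
4. SIG_OK: (Standby) → mode=Survey action=spin_ccw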